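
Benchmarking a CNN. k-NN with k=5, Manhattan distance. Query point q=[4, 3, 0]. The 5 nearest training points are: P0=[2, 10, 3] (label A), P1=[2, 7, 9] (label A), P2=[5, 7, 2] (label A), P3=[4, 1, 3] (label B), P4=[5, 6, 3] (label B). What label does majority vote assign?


d(q,P0) = 12  (label A)
d(q,P1) = 15  (label A)
d(q,P2) = 7  (label A)
d(q,P3) = 5  (label B)
d(q,P4) = 7  (label B)
Votes: A=3, B=2
Majority → A

A


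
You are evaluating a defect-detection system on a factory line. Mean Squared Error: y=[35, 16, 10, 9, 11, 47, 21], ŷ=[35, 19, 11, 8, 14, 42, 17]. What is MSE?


Squared errors: (35-35)²=0, (16-19)²=9, (10-11)²=1, (9-8)²=1, (11-14)²=9, (47-42)²=25, (21-17)²=16
Sum = 61
MSE = 61/7 = 61/7

61/7


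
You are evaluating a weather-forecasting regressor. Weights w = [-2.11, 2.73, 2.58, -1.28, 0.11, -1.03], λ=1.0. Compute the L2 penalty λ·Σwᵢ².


‖w‖₂² = (-2.11)² + (2.73)² + (2.58)² + (-1.28)² + (0.11)² + (-1.03)²
     = 4.4521 + 7.4529 + 6.6564 + 1.6384 + 0.0121 + 1.0609
     = 21.2728
λ·‖w‖₂² = 1.0·21.2728 = 21.2728

21.2728


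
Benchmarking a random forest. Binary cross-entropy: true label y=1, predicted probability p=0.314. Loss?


BCE = -[y·ln(p) + (1-y)·ln(1-p)]
= -1·ln(0.314) - 0
= -ln(0.314) = 1.1584

1.1584


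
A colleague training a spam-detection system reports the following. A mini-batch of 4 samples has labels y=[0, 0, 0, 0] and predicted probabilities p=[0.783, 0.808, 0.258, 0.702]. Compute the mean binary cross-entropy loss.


L[0] = -ln(1-0.783) = -ln(0.217) = 1.5279
L[1] = -ln(1-0.808) = -ln(0.192) = 1.6503
L[2] = -ln(1-0.258) = -ln(0.742) = 0.2984
L[3] = -ln(1-0.702) = -ln(0.298) = 1.2107
mean = (1.5279 + 1.6503 + 0.2984 + 1.2107)/4 = 1.1718

1.1718


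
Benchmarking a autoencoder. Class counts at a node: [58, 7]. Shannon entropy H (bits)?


Probabilities: [58/65, 7/65] ≈ [0.8923, 0.1077]
H = -((58/65)·log₂(58/65) + (7/65)·log₂(7/65))
  = 0.4929 bits

0.4929 bits


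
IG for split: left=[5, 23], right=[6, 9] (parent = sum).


Parent = [11, 32], H_parent = 0.8204
H_left = 0.6769 (n=28), H_right = 0.971 (n=15)
H_children = (28/43)·0.6769 + (15/43)·0.971 = 0.7795
IG = 0.8204 - 0.7795 = 0.0409

0.0409


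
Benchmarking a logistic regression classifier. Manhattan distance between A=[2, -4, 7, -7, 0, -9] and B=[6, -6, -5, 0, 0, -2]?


d = |2-6| + |-4+ 6| + |7+ 5| + |-7-0| + |0-0| + |-9+ 2|
  = 4 + 2 + 12 + 7 + 0 + 7
  = 32

32


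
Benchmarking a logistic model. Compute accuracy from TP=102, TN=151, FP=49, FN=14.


Accuracy = (TP+TN)/(TP+TN+FP+FN)
= (102+151)/(316)
= 253/316 = 80.06%

80.06%


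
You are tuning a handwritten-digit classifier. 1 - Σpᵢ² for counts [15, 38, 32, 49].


Probabilities: [15/134, 38/134, 32/134, 49/134] ≈ [0.1119, 0.2836, 0.2388, 0.3657]
Σpᵢ² = (225 + 1444 + 1024 + 2401)/134² = 5094/17956
Gini = 1 - Σpᵢ² = 1 - 5094/17956 = 0.7163

0.7163


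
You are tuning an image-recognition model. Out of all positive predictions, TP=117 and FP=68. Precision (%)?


Precision = TP/(TP+FP)
= 117/(117+68)
= 117/185 = 63.24%

63.24%


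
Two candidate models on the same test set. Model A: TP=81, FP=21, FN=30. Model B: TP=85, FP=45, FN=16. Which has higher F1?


Model A: P=81/102=0.7941, R=81/111=0.7297, F1=2PR/(P+R)=2TP/(2TP+FP+FN)=162/213=0.7606
Model B: P=85/130=0.6538, R=85/101=0.8416, F1=2PR/(P+R)=2TP/(2TP+FP+FN)=170/231=0.7359
0.7606 > 0.7359 → Model A

Model A


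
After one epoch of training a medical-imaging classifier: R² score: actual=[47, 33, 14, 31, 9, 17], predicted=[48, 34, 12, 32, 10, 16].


ȳ = 25.1667
SS_res = Σ(y-ŷ)² = 9
SS_tot = Σ(y-ȳ)² = 1024.83
R² = 1 - SS_res/SS_tot = 1 - 0.0088 = 0.9912

0.9912


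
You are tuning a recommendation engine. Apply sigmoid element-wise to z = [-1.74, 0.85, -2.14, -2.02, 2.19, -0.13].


σ(-1.74) = 1/(1+e^1.74) = 0.1493
σ(0.85) = 1/(1+e^-0.85) = 0.7006
σ(-2.14) = 1/(1+e^2.14) = 0.1053
σ(-2.02) = 1/(1+e^2.02) = 0.1171
σ(2.19) = 1/(1+e^-2.19) = 0.8993
σ(-0.13) = 1/(1+e^0.13) = 0.4675
result = [0.1493, 0.7006, 0.1053, 0.1171, 0.8993, 0.4675]

[0.1493, 0.7006, 0.1053, 0.1171, 0.8993, 0.4675]


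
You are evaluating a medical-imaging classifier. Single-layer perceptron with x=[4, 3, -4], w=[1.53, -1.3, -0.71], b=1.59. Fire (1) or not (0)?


z = (4)·(1.53) + (3)·(-1.3) + (-4)·(-0.71) + 1.59
  = 6.65
step(z) = 1 (z≥0)

1


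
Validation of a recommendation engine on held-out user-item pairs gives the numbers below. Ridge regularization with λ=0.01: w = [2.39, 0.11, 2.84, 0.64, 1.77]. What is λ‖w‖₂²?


‖w‖₂² = (2.39)² + (0.11)² + (2.84)² + (0.64)² + (1.77)²
     = 5.7121 + 0.0121 + 8.0656 + 0.4096 + 3.1329
     = 17.3323
λ·‖w‖₂² = 0.01·17.3323 = 0.173323

0.173323


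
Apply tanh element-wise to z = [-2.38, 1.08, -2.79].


tanh(-2.38) = -0.983
tanh(1.08) = 0.7932
tanh(-2.79) = -0.9925
result = [-0.983, 0.7932, -0.9925]

[-0.983, 0.7932, -0.9925]


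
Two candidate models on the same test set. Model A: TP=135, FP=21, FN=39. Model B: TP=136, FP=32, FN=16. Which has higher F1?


Model A: P=135/156=0.8654, R=135/174=0.7759, F1=2PR/(P+R)=2TP/(2TP+FP+FN)=270/330=0.8182
Model B: P=136/168=0.8095, R=136/152=0.8947, F1=2PR/(P+R)=2TP/(2TP+FP+FN)=272/320=0.85
0.8182 < 0.85 → Model B

Model B


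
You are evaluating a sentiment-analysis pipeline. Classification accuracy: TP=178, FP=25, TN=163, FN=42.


Accuracy = (TP+TN)/(TP+TN+FP+FN)
= (178+163)/(408)
= 341/408 = 83.58%

83.58%


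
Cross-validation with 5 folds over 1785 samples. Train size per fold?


Fold size = 1785/5 = 357
Training per fold = 1785 - 357 = 1428

1428


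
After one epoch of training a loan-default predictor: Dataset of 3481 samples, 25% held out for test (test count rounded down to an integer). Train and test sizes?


Test = ⌊3481·25/100⌋ = 870
Train = 3481 - 870 = 2611

Train: 2611, Test: 870


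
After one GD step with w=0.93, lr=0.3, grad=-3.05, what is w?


w_new = w - α·∇
= 0.93 - 0.3·-3.05
= 0.93 + 0.915
= 1.845

1.845


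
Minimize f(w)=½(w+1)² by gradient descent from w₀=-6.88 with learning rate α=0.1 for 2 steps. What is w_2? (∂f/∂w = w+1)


step 1: grad = -6.88+1 = -5.88; w = -6.88 - 0.1·(-5.88) = -6.292
step 2: grad = -6.292+1 = -5.292; w = -6.292 - 0.1·(-5.292) = -5.7628

-5.7628


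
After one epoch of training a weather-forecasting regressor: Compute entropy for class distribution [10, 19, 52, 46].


Probabilities: [10/127, 19/127, 52/127, 46/127] ≈ [0.0787, 0.1496, 0.4094, 0.3622]
H = -((10/127)·log₂(10/127) + (19/127)·log₂(19/127) + (52/127)·log₂(52/127) + (46/127)·log₂(46/127))
  = 1.7569 bits

1.7569 bits


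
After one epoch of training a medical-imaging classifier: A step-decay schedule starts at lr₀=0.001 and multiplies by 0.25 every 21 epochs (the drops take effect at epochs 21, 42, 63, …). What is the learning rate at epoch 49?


n_drops = ⌊49/21⌋ = 2
lr = 0.001·0.25^2 = 0.001·0.0625 = 0.0000625

0.0000625


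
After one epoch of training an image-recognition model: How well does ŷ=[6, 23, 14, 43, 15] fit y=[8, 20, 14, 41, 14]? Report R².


ȳ = 19.4
SS_res = Σ(y-ŷ)² = 18
SS_tot = Σ(y-ȳ)² = 655.2
R² = 1 - SS_res/SS_tot = 1 - 0.0275 = 0.9725

0.9725


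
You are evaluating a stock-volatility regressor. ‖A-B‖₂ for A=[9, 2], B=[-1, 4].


d = √((9+ 1)² + (2-4)²)
  = √(100 + 4)
  = √104 = 10.198

10.198


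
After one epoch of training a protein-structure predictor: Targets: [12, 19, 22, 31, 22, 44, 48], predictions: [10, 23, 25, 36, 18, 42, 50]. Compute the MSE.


Squared errors: (12-10)²=4, (19-23)²=16, (22-25)²=9, (31-36)²=25, (22-18)²=16, (44-42)²=4, (48-50)²=4
Sum = 78
MSE = 78/7 = 78/7

78/7


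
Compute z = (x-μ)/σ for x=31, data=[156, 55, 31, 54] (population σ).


μ = 74, σ = 48.3063
z = (31 - 74)/48.3063 = -0.8902

-0.8902


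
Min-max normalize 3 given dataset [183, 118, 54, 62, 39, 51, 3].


min=3, max=183
(3-3)/(183-3) = 0/180 = 0.0

0.0


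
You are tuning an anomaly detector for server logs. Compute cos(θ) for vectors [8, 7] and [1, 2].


A·B = 8·1 + 7·2 = 22
‖A‖ = √113 = 10.6301, ‖B‖ = √5 = 2.2361
cos = 22/(√113·√5) = 22/√565 = 0.9255

0.9255


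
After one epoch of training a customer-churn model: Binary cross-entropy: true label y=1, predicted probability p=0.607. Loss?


BCE = -[y·ln(p) + (1-y)·ln(1-p)]
= -1·ln(0.607) - 0
= -ln(0.607) = 0.4992

0.4992


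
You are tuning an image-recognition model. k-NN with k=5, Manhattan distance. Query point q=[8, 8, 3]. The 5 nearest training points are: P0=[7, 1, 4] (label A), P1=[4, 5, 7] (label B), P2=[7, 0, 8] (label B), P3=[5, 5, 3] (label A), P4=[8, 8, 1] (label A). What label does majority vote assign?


d(q,P0) = 9  (label A)
d(q,P1) = 11  (label B)
d(q,P2) = 14  (label B)
d(q,P3) = 6  (label A)
d(q,P4) = 2  (label A)
Votes: A=3, B=2
Majority → A

A


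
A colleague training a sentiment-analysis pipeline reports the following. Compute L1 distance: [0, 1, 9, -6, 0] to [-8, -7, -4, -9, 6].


d = |0+ 8| + |1+ 7| + |9+ 4| + |-6+ 9| + |0-6|
  = 8 + 8 + 13 + 3 + 6
  = 38

38


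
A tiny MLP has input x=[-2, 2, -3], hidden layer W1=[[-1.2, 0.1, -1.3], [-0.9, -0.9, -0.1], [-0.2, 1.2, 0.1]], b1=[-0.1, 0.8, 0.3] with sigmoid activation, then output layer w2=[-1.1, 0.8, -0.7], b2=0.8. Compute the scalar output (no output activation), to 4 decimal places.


z1[0] = (-1.2)·(-2) + (0.1)·(2) + (-1.3)·(-3) - 0.1 = 6.4
z1[1] = (-0.9)·(-2) + (-0.9)·(2) + (-0.1)·(-3) + 0.8 = 1.1
z1[2] = (-0.2)·(-2) + (1.2)·(2) + (0.1)·(-3) + 0.3 = 2.8
h = sigmoid(z1) = [0.9983, 0.7503, 0.9427]
output = (-1.1)·(0.9983) + (0.8)·(0.7503) + (-0.7)·(0.9427) + 0.8 = -0.3578

-0.3578


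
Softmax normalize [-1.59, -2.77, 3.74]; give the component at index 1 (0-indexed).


Exponentials: e^-1.59=0.2039, e^-2.77=0.0627, e^3.74=42.098
Sum = 42.3646
Softmax = [0.0048, 0.0015, 0.9937]
p[1] = 0.0627/42.3646 = 0.0015

0.0015


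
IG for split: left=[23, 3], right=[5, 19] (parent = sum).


Parent = [28, 22], H_parent = 0.9896
H_left = 0.5159 (n=26), H_right = 0.7383 (n=24)
H_children = (26/50)·0.5159 + (24/50)·0.7383 = 0.6227
IG = 0.9896 - 0.6227 = 0.3669

0.3669


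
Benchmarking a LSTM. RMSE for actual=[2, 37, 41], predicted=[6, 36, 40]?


MSE = 18/3 = 6
RMSE = √(18/3) = 2.4495

2.4495


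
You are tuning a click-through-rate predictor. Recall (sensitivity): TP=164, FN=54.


Recall = TP/(TP+FN)
= 164/(164+54)
= 164/218 = 75.23%

75.23%


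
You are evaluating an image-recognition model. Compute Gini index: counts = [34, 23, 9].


Probabilities: [34/66, 23/66, 9/66] ≈ [0.5152, 0.3485, 0.1364]
Σpᵢ² = (1156 + 529 + 81)/66² = 1766/4356
Gini = 1 - Σpᵢ² = 1 - 1766/4356 = 0.5946

0.5946


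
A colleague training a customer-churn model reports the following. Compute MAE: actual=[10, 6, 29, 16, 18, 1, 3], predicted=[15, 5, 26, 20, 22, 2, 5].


Absolute errors: |10-15|=5, |6-5|=1, |29-26|=3, |16-20|=4, |18-22|=4, |1-2|=1, |3-5|=2
Sum = 20
MAE = 20/7 = 20/7

20/7


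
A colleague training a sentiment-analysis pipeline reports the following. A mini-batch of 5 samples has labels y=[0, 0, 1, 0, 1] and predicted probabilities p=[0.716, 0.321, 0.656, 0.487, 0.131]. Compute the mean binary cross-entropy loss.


L[0] = -ln(1-0.716) = -ln(0.284) = 1.2588
L[1] = -ln(1-0.321) = -ln(0.679) = 0.3871
L[2] = -ln(0.656) = 0.4216
L[3] = -ln(1-0.487) = -ln(0.513) = 0.6675
L[4] = -ln(0.131) = 2.0326
mean = (1.2588 + 0.3871 + 0.4216 + 0.6675 + 2.0326)/5 = 0.9535

0.9535


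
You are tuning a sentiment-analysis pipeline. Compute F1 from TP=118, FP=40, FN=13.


Precision = 118/158 = 0.7468
Recall = 118/131 = 0.9008
F1 = 2·P·R/(P+R) = 2·TP/(2·TP+FP+FN) = 236/(236+40+13) = 236/289 = 0.8166

0.8166


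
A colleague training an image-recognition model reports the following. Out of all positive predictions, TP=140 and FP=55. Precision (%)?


Precision = TP/(TP+FP)
= 140/(140+55)
= 140/195 = 71.79%

71.79%


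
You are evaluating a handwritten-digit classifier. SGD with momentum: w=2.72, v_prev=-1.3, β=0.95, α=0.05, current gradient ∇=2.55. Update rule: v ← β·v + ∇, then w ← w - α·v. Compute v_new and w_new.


v_new = 0.95·-1.3 + 2.55 = -1.235 + 2.55 = 1.315
w_new = 2.72 - 0.05·1.315 = 2.72 - 0.06575 = 2.65425

v_new=1.315, w_new=2.65425


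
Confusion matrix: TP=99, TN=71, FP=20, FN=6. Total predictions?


Total = TP + TN + FP + FN
= 99 + 71 + 20 + 6
= 196
(Predicted positive: 119, predicted negative: 77)

196


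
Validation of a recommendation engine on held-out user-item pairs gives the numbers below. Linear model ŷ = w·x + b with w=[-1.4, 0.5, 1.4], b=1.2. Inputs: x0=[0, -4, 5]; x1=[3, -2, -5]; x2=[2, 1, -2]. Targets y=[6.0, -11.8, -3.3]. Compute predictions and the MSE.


ŷ0 = (-1.4)·(0) + (0.5)·(-4) + (1.4)·(5) + 1.2 = 6.2
ŷ1 = (-1.4)·(3) + (0.5)·(-2) + (1.4)·(-5) + 1.2 = -11.0
ŷ2 = (-1.4)·(2) + (0.5)·(1) + (1.4)·(-2) + 1.2 = -3.9
errors² = [0.04, 0.64, 0.36]
MSE = 1.0400/3 = 0.3467

0.3467


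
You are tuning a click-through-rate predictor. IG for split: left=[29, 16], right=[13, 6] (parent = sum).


Parent = [42, 22], H_parent = 0.9284
H_left = 0.9389 (n=45), H_right = 0.8997 (n=19)
H_children = (45/64)·0.9389 + (19/64)·0.8997 = 0.9273
IG = 0.9284 - 0.9273 = 0.0011

0.0011


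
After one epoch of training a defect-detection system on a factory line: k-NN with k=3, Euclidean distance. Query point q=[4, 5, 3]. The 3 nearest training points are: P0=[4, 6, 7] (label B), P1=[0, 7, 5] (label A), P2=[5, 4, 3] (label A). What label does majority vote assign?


d(q,P0) = 4.1231  (label B)
d(q,P1) = 4.899  (label A)
d(q,P2) = 1.4142  (label A)
Votes: A=2, B=1
Majority → A

A


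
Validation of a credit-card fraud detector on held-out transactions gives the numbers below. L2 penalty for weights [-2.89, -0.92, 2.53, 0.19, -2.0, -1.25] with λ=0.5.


‖w‖₂² = (-2.89)² + (-0.92)² + (2.53)² + (0.19)² + (-2.0)² + (-1.25)²
     = 8.3521 + 0.8464 + 6.4009 + 0.0361 + 4 + 1.5625
     = 21.198
λ·‖w‖₂² = 0.5·21.198 = 10.599

10.599


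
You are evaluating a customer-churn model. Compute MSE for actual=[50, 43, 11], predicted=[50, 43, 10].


Squared errors: (50-50)²=0, (43-43)²=0, (11-10)²=1
Sum = 1
MSE = 1/3 = 1/3

1/3


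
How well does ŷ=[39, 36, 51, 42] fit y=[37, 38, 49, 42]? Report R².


ȳ = 41.5
SS_res = Σ(y-ŷ)² = 12
SS_tot = Σ(y-ȳ)² = 89
R² = 1 - SS_res/SS_tot = 1 - 0.1348 = 0.8652

0.8652


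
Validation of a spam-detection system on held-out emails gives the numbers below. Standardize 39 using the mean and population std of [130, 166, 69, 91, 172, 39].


μ = 111.1667, σ = 49.083
z = (39 - 111.1667)/49.083 = -1.4703

-1.4703


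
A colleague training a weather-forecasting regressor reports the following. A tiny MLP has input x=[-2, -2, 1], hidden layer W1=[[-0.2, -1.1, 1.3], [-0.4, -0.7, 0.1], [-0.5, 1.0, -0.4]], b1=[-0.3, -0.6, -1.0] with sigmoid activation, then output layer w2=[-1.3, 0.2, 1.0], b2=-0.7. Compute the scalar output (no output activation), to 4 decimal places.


z1[0] = (-0.2)·(-2) + (-1.1)·(-2) + (1.3)·(1) - 0.3 = 3.6
z1[1] = (-0.4)·(-2) + (-0.7)·(-2) + (0.1)·(1) - 0.6 = 1.7
z1[2] = (-0.5)·(-2) + (1.0)·(-2) + (-0.4)·(1) - 1.0 = -2.4
h = sigmoid(z1) = [0.9734, 0.8455, 0.0832]
output = (-1.3)·(0.9734) + (0.2)·(0.8455) + (1.0)·(0.0832) - 0.7 = -1.7131

-1.7131


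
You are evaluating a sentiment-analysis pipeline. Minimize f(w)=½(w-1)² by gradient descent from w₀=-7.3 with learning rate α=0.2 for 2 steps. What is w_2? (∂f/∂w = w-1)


step 1: grad = -7.3-1 = -8.3; w = -7.3 - 0.2·(-8.3) = -5.64
step 2: grad = -5.64-1 = -6.64; w = -5.64 - 0.2·(-6.64) = -4.312

-4.312


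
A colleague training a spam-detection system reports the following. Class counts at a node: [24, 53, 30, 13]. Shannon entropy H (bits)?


Probabilities: [24/120, 53/120, 30/120, 13/120] ≈ [0.2, 0.4417, 0.25, 0.1083]
H = -((24/120)·log₂(24/120) + (53/120)·log₂(53/120) + (30/120)·log₂(30/120) + (13/120)·log₂(13/120))
  = 1.8325 bits

1.8325 bits


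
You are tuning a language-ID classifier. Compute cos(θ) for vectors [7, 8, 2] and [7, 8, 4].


A·B = 7·7 + 8·8 + 2·4 = 121
‖A‖ = √117 = 10.8167, ‖B‖ = √129 = 11.3578
cos = 121/(√117·√129) = 121/√15093 = 0.9849

0.9849


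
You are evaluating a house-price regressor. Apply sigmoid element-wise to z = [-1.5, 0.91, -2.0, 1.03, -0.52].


σ(-1.5) = 1/(1+e^1.5) = 0.1824
σ(0.91) = 1/(1+e^-0.91) = 0.713
σ(-2.0) = 1/(1+e^2.0) = 0.1192
σ(1.03) = 1/(1+e^-1.03) = 0.7369
σ(-0.52) = 1/(1+e^0.52) = 0.3729
result = [0.1824, 0.713, 0.1192, 0.7369, 0.3729]

[0.1824, 0.713, 0.1192, 0.7369, 0.3729]


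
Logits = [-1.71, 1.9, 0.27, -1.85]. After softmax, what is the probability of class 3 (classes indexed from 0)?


Exponentials: e^-1.71=0.1809, e^1.9=6.6859, e^0.27=1.31, e^-1.85=0.1572
Sum = 8.334
Softmax = [0.0217, 0.8022, 0.1572, 0.0189]
p[3] = 0.1572/8.334 = 0.0189

0.0189


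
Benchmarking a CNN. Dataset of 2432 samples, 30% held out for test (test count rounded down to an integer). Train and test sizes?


Test = ⌊2432·30/100⌋ = 729
Train = 2432 - 729 = 1703

Train: 1703, Test: 729


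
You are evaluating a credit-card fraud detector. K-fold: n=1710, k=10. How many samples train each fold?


Fold size = 1710/10 = 171
Training per fold = 1710 - 171 = 1539

1539


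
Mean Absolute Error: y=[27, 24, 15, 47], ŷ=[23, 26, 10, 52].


Absolute errors: |27-23|=4, |24-26|=2, |15-10|=5, |47-52|=5
Sum = 16
MAE = 16/4 = 4

4


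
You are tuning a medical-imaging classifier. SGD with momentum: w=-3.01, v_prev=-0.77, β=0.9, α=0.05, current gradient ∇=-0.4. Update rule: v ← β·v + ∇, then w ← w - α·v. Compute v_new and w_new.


v_new = 0.9·-0.77 - 0.4 = -0.693 - 0.4 = -1.093
w_new = -3.01 - 0.05·-1.093 = -3.01 + 0.05465 = -2.95535

v_new=-1.093, w_new=-2.95535


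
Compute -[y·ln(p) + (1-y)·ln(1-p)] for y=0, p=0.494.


BCE = -[y·ln(p) + (1-y)·ln(1-p)]
= -0 - 1·ln(1-0.494)
= -ln(0.506) = 0.6812

0.6812


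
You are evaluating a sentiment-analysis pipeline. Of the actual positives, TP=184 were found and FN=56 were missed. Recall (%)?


Recall = TP/(TP+FN)
= 184/(184+56)
= 184/240 = 76.67%

76.67%


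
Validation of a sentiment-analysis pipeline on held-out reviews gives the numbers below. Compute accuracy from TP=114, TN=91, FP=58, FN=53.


Accuracy = (TP+TN)/(TP+TN+FP+FN)
= (114+91)/(316)
= 205/316 = 64.87%

64.87%


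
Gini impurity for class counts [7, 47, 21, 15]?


Probabilities: [7/90, 47/90, 21/90, 15/90] ≈ [0.0778, 0.5222, 0.2333, 0.1667]
Σpᵢ² = (49 + 2209 + 441 + 225)/90² = 2924/8100
Gini = 1 - Σpᵢ² = 1 - 2924/8100 = 0.639

0.639


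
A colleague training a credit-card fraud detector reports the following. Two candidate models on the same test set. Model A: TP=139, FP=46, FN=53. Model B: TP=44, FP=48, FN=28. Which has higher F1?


Model A: P=139/185=0.7514, R=139/192=0.724, F1=2PR/(P+R)=2TP/(2TP+FP+FN)=278/377=0.7374
Model B: P=44/92=0.4783, R=44/72=0.6111, F1=2PR/(P+R)=2TP/(2TP+FP+FN)=88/164=0.5366
0.7374 > 0.5366 → Model A

Model A


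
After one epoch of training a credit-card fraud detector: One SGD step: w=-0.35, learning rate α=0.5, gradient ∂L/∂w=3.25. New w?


w_new = w - α·∇
= -0.35 - 0.5·3.25
= -0.35 - 1.625
= -1.975

-1.975


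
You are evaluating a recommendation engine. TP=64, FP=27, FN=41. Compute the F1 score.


Precision = 64/91 = 0.7033
Recall = 64/105 = 0.6095
F1 = 2·P·R/(P+R) = 2·TP/(2·TP+FP+FN) = 128/(128+27+41) = 128/196 = 0.6531

0.6531


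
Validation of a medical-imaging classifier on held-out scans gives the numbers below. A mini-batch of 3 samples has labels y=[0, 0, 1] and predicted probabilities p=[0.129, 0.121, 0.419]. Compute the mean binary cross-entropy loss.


L[0] = -ln(1-0.129) = -ln(0.871) = 0.1381
L[1] = -ln(1-0.121) = -ln(0.879) = 0.129
L[2] = -ln(0.419) = 0.8699
mean = (0.1381 + 0.129 + 0.8699)/3 = 0.379

0.379


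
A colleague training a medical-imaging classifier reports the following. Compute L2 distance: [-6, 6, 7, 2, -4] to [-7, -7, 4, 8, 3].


d = √((-6+ 7)² + (6+ 7)² + (7-4)² + (2-8)² + (-4-3)²)
  = √(1 + 169 + 9 + 36 + 49)
  = √264 = 16.2481

16.2481


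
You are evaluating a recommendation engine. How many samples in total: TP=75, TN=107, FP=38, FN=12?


Total = TP + TN + FP + FN
= 75 + 107 + 38 + 12
= 232
(Predicted positive: 113, predicted negative: 119)

232


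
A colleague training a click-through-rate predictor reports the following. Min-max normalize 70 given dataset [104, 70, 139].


min=70, max=139
(70-70)/(139-70) = 0/69 = 0.0

0.0


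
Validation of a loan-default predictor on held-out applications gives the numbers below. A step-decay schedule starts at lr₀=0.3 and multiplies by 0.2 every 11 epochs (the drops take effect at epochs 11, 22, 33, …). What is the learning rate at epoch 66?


n_drops = ⌊66/11⌋ = 6
lr = 0.3·0.2^6 = 0.3·0.000064 = 0.0000192

0.0000192


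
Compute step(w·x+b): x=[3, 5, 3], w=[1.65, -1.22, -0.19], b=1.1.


z = (3)·(1.65) + (5)·(-1.22) + (3)·(-0.19) + 1.1
  = -0.62
step(z) = 0 (z<0)

0


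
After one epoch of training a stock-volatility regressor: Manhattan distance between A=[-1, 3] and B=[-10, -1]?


d = |-1+ 10| + |3+ 1|
  = 9 + 4
  = 13

13


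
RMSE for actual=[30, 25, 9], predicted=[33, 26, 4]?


MSE = 35/3 = 11.6667
RMSE = √(35/3) = 3.4157

3.4157


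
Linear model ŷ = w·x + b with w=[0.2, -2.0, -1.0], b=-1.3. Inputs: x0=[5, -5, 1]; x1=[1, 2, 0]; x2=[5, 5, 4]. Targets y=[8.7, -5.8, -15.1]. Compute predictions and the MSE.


ŷ0 = (0.2)·(5) + (-2.0)·(-5) + (-1.0)·(1) - 1.3 = 8.7
ŷ1 = (0.2)·(1) + (-2.0)·(2) + (-1.0)·(0) - 1.3 = -5.1
ŷ2 = (0.2)·(5) + (-2.0)·(5) + (-1.0)·(4) - 1.3 = -14.3
errors² = [0.0, 0.49, 0.64]
MSE = 1.1300/3 = 0.3767

0.3767


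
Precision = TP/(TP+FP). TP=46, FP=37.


Precision = TP/(TP+FP)
= 46/(46+37)
= 46/83 = 55.42%

55.42%


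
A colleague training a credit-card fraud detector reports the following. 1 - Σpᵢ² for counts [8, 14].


Probabilities: [8/22, 14/22] ≈ [0.3636, 0.6364]
Σpᵢ² = (64 + 196)/22² = 260/484
Gini = 1 - Σpᵢ² = 1 - 260/484 = 0.4628

0.4628


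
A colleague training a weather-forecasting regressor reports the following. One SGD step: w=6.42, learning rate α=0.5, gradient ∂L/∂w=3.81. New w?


w_new = w - α·∇
= 6.42 - 0.5·3.81
= 6.42 - 1.905
= 4.515

4.515


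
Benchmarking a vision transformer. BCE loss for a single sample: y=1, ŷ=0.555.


BCE = -[y·ln(p) + (1-y)·ln(1-p)]
= -1·ln(0.555) - 0
= -ln(0.555) = 0.5888

0.5888


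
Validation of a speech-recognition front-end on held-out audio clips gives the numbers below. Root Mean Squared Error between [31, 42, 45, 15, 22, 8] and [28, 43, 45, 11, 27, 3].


MSE = 76/6 = 12.6667
RMSE = √(76/6) = 3.559

3.559


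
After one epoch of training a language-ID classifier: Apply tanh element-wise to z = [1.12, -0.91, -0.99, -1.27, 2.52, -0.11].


tanh(1.12) = 0.8076
tanh(-0.91) = -0.7211
tanh(-0.99) = -0.7574
tanh(-1.27) = -0.8538
tanh(2.52) = 0.9871
tanh(-0.11) = -0.1096
result = [0.8076, -0.7211, -0.7574, -0.8538, 0.9871, -0.1096]

[0.8076, -0.7211, -0.7574, -0.8538, 0.9871, -0.1096]


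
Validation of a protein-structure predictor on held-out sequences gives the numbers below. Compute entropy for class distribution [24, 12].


Probabilities: [24/36, 12/36] ≈ [0.6667, 0.3333]
H = -((24/36)·log₂(24/36) + (12/36)·log₂(12/36))
  = 0.9183 bits

0.9183 bits


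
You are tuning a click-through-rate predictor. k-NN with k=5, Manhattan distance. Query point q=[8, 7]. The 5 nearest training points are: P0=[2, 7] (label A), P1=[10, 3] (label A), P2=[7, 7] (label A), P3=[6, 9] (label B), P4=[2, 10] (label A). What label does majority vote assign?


d(q,P0) = 6  (label A)
d(q,P1) = 6  (label A)
d(q,P2) = 1  (label A)
d(q,P3) = 4  (label B)
d(q,P4) = 9  (label A)
Votes: A=4, B=1
Majority → A

A


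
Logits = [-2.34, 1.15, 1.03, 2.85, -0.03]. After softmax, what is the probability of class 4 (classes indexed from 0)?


Exponentials: e^-2.34=0.0963, e^1.15=3.1582, e^1.03=2.8011, e^2.85=17.2878, e^-0.03=0.9704
Sum = 24.3138
Softmax = [0.004, 0.1299, 0.1152, 0.711, 0.0399]
p[4] = 0.9704/24.3138 = 0.0399

0.0399


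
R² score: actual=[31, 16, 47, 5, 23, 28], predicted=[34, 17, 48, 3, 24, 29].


ȳ = 25
SS_res = Σ(y-ŷ)² = 17
SS_tot = Σ(y-ȳ)² = 1014
R² = 1 - SS_res/SS_tot = 1 - 0.0168 = 0.9832

0.9832


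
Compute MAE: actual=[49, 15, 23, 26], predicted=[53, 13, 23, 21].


Absolute errors: |49-53|=4, |15-13|=2, |23-23|=0, |26-21|=5
Sum = 11
MAE = 11/4 = 11/4

11/4


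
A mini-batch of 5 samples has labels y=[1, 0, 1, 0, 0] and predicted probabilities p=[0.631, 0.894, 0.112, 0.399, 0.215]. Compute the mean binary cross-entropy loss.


L[0] = -ln(0.631) = 0.4604
L[1] = -ln(1-0.894) = -ln(0.106) = 2.2443
L[2] = -ln(0.112) = 2.1893
L[3] = -ln(1-0.399) = -ln(0.601) = 0.5092
L[4] = -ln(1-0.215) = -ln(0.785) = 0.2421
mean = (0.4604 + 2.2443 + 2.1893 + 0.5092 + 0.2421)/5 = 1.1291

1.1291


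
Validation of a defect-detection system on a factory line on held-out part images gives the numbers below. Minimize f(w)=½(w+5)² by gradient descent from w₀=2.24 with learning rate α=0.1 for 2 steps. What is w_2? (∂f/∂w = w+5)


step 1: grad = 2.24+5 = 7.24; w = 2.24 - 0.1·(7.24) = 1.516
step 2: grad = 1.516+5 = 6.516; w = 1.516 - 0.1·(6.516) = 0.8644

0.8644


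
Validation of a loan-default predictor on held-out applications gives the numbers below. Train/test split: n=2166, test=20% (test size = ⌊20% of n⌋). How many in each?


Test = ⌊2166·20/100⌋ = 433
Train = 2166 - 433 = 1733

Train: 1733, Test: 433


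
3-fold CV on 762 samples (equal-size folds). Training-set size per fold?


Fold size = 762/3 = 254
Training per fold = 762 - 254 = 508

508


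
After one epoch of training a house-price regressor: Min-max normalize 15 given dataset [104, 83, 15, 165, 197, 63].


min=15, max=197
(15-15)/(197-15) = 0/182 = 0.0

0.0


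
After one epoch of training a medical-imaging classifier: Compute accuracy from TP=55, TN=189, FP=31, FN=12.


Accuracy = (TP+TN)/(TP+TN+FP+FN)
= (55+189)/(287)
= 244/287 = 85.02%

85.02%


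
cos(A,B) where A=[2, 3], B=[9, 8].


A·B = 2·9 + 3·8 = 42
‖A‖ = √13 = 3.6056, ‖B‖ = √145 = 12.0416
cos = 42/(√13·√145) = 42/√1885 = 0.9674

0.9674


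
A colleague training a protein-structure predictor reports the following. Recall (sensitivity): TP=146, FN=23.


Recall = TP/(TP+FN)
= 146/(146+23)
= 146/169 = 86.39%

86.39%


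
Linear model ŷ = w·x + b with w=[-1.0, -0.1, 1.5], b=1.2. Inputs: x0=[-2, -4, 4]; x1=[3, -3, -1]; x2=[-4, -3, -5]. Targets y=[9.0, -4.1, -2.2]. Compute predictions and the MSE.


ŷ0 = (-1.0)·(-2) + (-0.1)·(-4) + (1.5)·(4) + 1.2 = 9.6
ŷ1 = (-1.0)·(3) + (-0.1)·(-3) + (1.5)·(-1) + 1.2 = -3.0
ŷ2 = (-1.0)·(-4) + (-0.1)·(-3) + (1.5)·(-5) + 1.2 = -2.0
errors² = [0.36, 1.21, 0.04]
MSE = 1.6100/3 = 0.5367

0.5367


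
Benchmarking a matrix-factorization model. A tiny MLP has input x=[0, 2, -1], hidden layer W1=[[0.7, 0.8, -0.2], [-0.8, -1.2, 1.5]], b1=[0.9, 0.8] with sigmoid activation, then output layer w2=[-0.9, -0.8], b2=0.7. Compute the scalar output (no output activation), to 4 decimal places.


z1[0] = (0.7)·(0) + (0.8)·(2) + (-0.2)·(-1) + 0.9 = 2.7
z1[1] = (-0.8)·(0) + (-1.2)·(2) + (1.5)·(-1) + 0.8 = -3.1
h = sigmoid(z1) = [0.937, 0.0431]
output = (-0.9)·(0.937) + (-0.8)·(0.0431) + 0.7 = -0.1778

-0.1778


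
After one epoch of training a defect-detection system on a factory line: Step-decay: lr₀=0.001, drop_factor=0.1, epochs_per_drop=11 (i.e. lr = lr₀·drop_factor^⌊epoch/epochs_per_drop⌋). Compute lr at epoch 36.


n_drops = ⌊36/11⌋ = 3
lr = 0.001·0.1^3 = 0.001·0.001 = 0.000001

0.000001


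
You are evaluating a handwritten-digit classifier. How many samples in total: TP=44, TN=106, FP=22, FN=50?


Total = TP + TN + FP + FN
= 44 + 106 + 22 + 50
= 222
(Predicted positive: 66, predicted negative: 156)

222


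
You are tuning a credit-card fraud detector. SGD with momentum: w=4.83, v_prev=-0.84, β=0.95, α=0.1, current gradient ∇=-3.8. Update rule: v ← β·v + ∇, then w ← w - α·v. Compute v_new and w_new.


v_new = 0.95·-0.84 - 3.8 = -0.798 - 3.8 = -4.598
w_new = 4.83 - 0.1·-4.598 = 4.83 + 0.4598 = 5.2898

v_new=-4.598, w_new=5.2898


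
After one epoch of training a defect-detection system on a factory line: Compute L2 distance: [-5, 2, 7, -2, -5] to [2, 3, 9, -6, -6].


d = √((-5-2)² + (2-3)² + (7-9)² + (-2+ 6)² + (-5+ 6)²)
  = √(49 + 1 + 4 + 16 + 1)
  = √71 = 8.4261

8.4261


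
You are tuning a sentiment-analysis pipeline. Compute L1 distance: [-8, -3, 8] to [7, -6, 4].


d = |-8-7| + |-3+ 6| + |8-4|
  = 15 + 3 + 4
  = 22

22


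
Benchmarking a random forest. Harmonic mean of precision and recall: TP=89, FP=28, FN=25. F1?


Precision = 89/117 = 0.7607
Recall = 89/114 = 0.7807
F1 = 2·P·R/(P+R) = 2·TP/(2·TP+FP+FN) = 178/(178+28+25) = 178/231 = 0.7706

0.7706


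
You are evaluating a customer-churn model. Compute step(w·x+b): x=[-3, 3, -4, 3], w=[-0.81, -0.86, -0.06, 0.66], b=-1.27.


z = (-3)·(-0.81) + (3)·(-0.86) + (-4)·(-0.06) + (3)·(0.66) - 1.27
  = 0.8
step(z) = 1 (z≥0)

1


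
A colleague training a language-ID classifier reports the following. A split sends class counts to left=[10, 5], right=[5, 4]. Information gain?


Parent = [15, 9], H_parent = 0.9544
H_left = 0.9183 (n=15), H_right = 0.9911 (n=9)
H_children = (15/24)·0.9183 + (9/24)·0.9911 = 0.9456
IG = 0.9544 - 0.9456 = 0.0088

0.0088


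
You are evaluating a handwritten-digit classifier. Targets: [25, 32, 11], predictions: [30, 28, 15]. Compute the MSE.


Squared errors: (25-30)²=25, (32-28)²=16, (11-15)²=16
Sum = 57
MSE = 57/3 = 19

19


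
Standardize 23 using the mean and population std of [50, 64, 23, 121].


μ = 64.5, σ = 35.7946
z = (23 - 64.5)/35.7946 = -1.1594

-1.1594


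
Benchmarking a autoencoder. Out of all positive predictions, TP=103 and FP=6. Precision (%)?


Precision = TP/(TP+FP)
= 103/(103+6)
= 103/109 = 94.5%

94.5%


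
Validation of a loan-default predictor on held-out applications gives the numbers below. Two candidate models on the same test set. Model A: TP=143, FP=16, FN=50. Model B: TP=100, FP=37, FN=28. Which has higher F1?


Model A: P=143/159=0.8994, R=143/193=0.7409, F1=2PR/(P+R)=2TP/(2TP+FP+FN)=286/352=0.8125
Model B: P=100/137=0.7299, R=100/128=0.7812, F1=2PR/(P+R)=2TP/(2TP+FP+FN)=200/265=0.7547
0.8125 > 0.7547 → Model A

Model A


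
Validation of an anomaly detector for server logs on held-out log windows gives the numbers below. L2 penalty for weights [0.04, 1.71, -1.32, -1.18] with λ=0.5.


‖w‖₂² = (0.04)² + (1.71)² + (-1.32)² + (-1.18)²
     = 0.0016 + 2.9241 + 1.7424 + 1.3924
     = 6.0605
λ·‖w‖₂² = 0.5·6.0605 = 3.03025

3.03025


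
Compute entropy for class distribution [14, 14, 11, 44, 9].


Probabilities: [14/92, 14/92, 11/92, 44/92, 9/92] ≈ [0.1522, 0.1522, 0.1196, 0.4783, 0.0978]
H = -((14/92)·log₂(14/92) + (14/92)·log₂(14/92) + (11/92)·log₂(11/92) + (44/92)·log₂(44/92) + (9/92)·log₂(9/92))
  = 2.03 bits

2.03 bits


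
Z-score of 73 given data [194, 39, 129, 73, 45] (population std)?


μ = 96, σ = 58.4329
z = (73 - 96)/58.4329 = -0.3936

-0.3936


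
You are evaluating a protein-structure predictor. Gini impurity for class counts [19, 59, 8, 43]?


Probabilities: [19/129, 59/129, 8/129, 43/129] ≈ [0.1473, 0.4574, 0.062, 0.3333]
Σpᵢ² = (361 + 3481 + 64 + 1849)/129² = 5755/16641
Gini = 1 - Σpᵢ² = 1 - 5755/16641 = 0.6542

0.6542


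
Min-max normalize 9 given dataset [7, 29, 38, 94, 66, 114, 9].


min=7, max=114
(9-7)/(114-7) = 2/107 = 0.0187

0.0187


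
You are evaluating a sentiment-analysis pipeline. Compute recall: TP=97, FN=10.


Recall = TP/(TP+FN)
= 97/(97+10)
= 97/107 = 90.65%

90.65%


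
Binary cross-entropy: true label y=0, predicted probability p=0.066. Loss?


BCE = -[y·ln(p) + (1-y)·ln(1-p)]
= -0 - 1·ln(1-0.066)
= -ln(0.934) = 0.0683

0.0683


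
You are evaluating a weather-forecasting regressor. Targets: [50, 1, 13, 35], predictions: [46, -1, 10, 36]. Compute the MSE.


Squared errors: (50-46)²=16, (1+ 1)²=4, (13-10)²=9, (35-36)²=1
Sum = 30
MSE = 30/4 = 15/2

15/2


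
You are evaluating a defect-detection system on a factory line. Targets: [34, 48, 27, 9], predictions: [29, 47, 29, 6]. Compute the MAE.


Absolute errors: |34-29|=5, |48-47|=1, |27-29|=2, |9-6|=3
Sum = 11
MAE = 11/4 = 11/4

11/4


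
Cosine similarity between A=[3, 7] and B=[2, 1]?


A·B = 3·2 + 7·1 = 13
‖A‖ = √58 = 7.6158, ‖B‖ = √5 = 2.2361
cos = 13/(√58·√5) = 13/√290 = 0.7634

0.7634


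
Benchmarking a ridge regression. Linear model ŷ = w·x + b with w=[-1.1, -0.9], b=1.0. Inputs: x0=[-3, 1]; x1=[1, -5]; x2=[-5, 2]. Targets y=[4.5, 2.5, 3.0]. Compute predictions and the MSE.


ŷ0 = (-1.1)·(-3) + (-0.9)·(1) + 1.0 = 3.4
ŷ1 = (-1.1)·(1) + (-0.9)·(-5) + 1.0 = 4.4
ŷ2 = (-1.1)·(-5) + (-0.9)·(2) + 1.0 = 4.7
errors² = [1.21, 3.61, 2.89]
MSE = 7.7100/3 = 2.57

2.57


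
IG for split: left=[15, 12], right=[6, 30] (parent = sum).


Parent = [21, 42], H_parent = 0.9183
H_left = 0.9911 (n=27), H_right = 0.65 (n=36)
H_children = (27/63)·0.9911 + (36/63)·0.65 = 0.7962
IG = 0.9183 - 0.7962 = 0.1221

0.1221


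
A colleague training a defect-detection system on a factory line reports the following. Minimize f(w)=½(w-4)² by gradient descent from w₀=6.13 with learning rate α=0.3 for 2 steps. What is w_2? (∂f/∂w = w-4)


step 1: grad = 6.13-4 = 2.13; w = 6.13 - 0.3·(2.13) = 5.491
step 2: grad = 5.491-4 = 1.491; w = 5.491 - 0.3·(1.491) = 5.0437

5.0437


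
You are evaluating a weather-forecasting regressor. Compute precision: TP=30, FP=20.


Precision = TP/(TP+FP)
= 30/(30+20)
= 30/50 = 60.0%

60.0%


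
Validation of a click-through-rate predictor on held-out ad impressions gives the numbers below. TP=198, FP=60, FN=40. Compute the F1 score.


Precision = 198/258 = 0.7674
Recall = 198/238 = 0.8319
F1 = 2·P·R/(P+R) = 2·TP/(2·TP+FP+FN) = 396/(396+60+40) = 396/496 = 0.7984

0.7984


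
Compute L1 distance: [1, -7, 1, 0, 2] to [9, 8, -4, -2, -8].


d = |1-9| + |-7-8| + |1+ 4| + |0+ 2| + |2+ 8|
  = 8 + 15 + 5 + 2 + 10
  = 40

40


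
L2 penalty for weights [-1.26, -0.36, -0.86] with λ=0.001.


‖w‖₂² = (-1.26)² + (-0.36)² + (-0.86)²
     = 1.5876 + 0.1296 + 0.7396
     = 2.4568
λ·‖w‖₂² = 0.001·2.4568 = 0.002457

0.002457


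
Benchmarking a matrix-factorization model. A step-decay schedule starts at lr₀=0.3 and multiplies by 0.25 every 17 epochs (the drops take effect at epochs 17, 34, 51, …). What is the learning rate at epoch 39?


n_drops = ⌊39/17⌋ = 2
lr = 0.3·0.25^2 = 0.3·0.0625 = 0.01875

0.01875


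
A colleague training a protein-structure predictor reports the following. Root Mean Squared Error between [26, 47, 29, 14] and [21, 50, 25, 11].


MSE = 59/4 = 14.75
RMSE = √(59/4) = 3.8406

3.8406


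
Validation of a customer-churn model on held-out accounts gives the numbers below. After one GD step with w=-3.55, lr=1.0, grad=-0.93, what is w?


w_new = w - α·∇
= -3.55 - 1.0·-0.93
= -3.55 + 0.93
= -2.62

-2.62


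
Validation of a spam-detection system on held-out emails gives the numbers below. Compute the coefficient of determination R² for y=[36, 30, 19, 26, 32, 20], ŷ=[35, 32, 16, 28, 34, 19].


ȳ = 27.1667
SS_res = Σ(y-ŷ)² = 23
SS_tot = Σ(y-ȳ)² = 228.83
R² = 1 - SS_res/SS_tot = 1 - 0.1005 = 0.8995

0.8995


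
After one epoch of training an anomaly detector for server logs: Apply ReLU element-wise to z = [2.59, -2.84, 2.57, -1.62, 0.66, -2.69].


ReLU(2.59) = max(0, 2.59) = 2.59
ReLU(-2.84) = max(0, -2.84) = 0.0
ReLU(2.57) = max(0, 2.57) = 2.57
ReLU(-1.62) = max(0, -1.62) = 0.0
ReLU(0.66) = max(0, 0.66) = 0.66
ReLU(-2.69) = max(0, -2.69) = 0.0
result = [2.59, 0.0, 2.57, 0.0, 0.66, 0.0]

[2.59, 0.0, 2.57, 0.0, 0.66, 0.0]


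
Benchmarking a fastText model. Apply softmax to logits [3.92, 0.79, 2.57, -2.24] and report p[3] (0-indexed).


Exponentials: e^3.92=50.4004, e^0.79=2.2034, e^2.57=13.0658, e^-2.24=0.1065
Sum = 65.7761
Softmax = [0.7662, 0.0335, 0.1986, 0.0016]
p[3] = 0.1065/65.7761 = 0.0016

0.0016


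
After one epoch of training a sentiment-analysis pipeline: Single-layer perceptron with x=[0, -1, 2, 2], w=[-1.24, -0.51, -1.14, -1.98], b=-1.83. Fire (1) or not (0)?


z = (0)·(-1.24) + (-1)·(-0.51) + (2)·(-1.14) + (2)·(-1.98) - 1.83
  = -7.56
step(z) = 0 (z<0)

0


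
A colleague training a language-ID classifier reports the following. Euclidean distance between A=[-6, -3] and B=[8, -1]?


d = √((-6-8)² + (-3+ 1)²)
  = √(196 + 4)
  = √200 = 14.1421

14.1421


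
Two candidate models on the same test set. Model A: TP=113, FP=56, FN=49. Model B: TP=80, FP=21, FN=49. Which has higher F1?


Model A: P=113/169=0.6686, R=113/162=0.6975, F1=2PR/(P+R)=2TP/(2TP+FP+FN)=226/331=0.6828
Model B: P=80/101=0.7921, R=80/129=0.6202, F1=2PR/(P+R)=2TP/(2TP+FP+FN)=160/230=0.6957
0.6828 < 0.6957 → Model B

Model B


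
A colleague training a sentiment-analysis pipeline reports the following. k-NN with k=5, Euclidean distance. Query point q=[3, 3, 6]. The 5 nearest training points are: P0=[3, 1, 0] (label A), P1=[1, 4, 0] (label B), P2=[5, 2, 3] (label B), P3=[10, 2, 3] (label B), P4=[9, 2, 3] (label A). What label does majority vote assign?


d(q,P0) = 6.3246  (label A)
d(q,P1) = 6.4031  (label B)
d(q,P2) = 3.7417  (label B)
d(q,P3) = 7.6811  (label B)
d(q,P4) = 6.7823  (label A)
Votes: A=2, B=3
Majority → B

B


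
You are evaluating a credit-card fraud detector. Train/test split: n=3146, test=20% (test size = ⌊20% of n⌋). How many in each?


Test = ⌊3146·20/100⌋ = 629
Train = 3146 - 629 = 2517

Train: 2517, Test: 629


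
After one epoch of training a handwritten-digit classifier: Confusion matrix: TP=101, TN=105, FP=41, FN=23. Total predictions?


Total = TP + TN + FP + FN
= 101 + 105 + 41 + 23
= 270
(Predicted positive: 142, predicted negative: 128)

270


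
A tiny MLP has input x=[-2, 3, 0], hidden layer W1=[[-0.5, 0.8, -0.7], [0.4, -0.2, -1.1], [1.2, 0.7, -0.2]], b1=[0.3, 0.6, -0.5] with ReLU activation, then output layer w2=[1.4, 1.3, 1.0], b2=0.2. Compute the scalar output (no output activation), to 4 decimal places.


z1[0] = (-0.5)·(-2) + (0.8)·(3) + (-0.7)·(0) + 0.3 = 3.7
z1[1] = (0.4)·(-2) + (-0.2)·(3) + (-1.1)·(0) + 0.6 = -0.8
z1[2] = (1.2)·(-2) + (0.7)·(3) + (-0.2)·(0) - 0.5 = -0.8
h = ReLU(z1) = [3.7, 0.0, 0.0]
output = (1.4)·(3.7) + (1.3)·(0.0) + (1.0)·(0.0) + 0.2 = 5.38

5.38


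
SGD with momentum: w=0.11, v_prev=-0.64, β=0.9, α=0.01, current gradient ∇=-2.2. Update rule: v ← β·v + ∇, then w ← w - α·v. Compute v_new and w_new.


v_new = 0.9·-0.64 - 2.2 = -0.576 - 2.2 = -2.776
w_new = 0.11 - 0.01·-2.776 = 0.11 + 0.02776 = 0.13776

v_new=-2.776, w_new=0.13776


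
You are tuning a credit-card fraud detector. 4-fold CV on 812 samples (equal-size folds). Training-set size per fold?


Fold size = 812/4 = 203
Training per fold = 812 - 203 = 609

609


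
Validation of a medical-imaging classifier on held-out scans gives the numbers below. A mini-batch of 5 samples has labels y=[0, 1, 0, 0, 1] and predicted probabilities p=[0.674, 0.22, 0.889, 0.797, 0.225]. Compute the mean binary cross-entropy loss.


L[0] = -ln(1-0.674) = -ln(0.326) = 1.1209
L[1] = -ln(0.22) = 1.5141
L[2] = -ln(1-0.889) = -ln(0.111) = 2.1982
L[3] = -ln(1-0.797) = -ln(0.203) = 1.5945
L[4] = -ln(0.225) = 1.4917
mean = (1.1209 + 1.5141 + 2.1982 + 1.5945 + 1.4917)/5 = 1.5839

1.5839
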